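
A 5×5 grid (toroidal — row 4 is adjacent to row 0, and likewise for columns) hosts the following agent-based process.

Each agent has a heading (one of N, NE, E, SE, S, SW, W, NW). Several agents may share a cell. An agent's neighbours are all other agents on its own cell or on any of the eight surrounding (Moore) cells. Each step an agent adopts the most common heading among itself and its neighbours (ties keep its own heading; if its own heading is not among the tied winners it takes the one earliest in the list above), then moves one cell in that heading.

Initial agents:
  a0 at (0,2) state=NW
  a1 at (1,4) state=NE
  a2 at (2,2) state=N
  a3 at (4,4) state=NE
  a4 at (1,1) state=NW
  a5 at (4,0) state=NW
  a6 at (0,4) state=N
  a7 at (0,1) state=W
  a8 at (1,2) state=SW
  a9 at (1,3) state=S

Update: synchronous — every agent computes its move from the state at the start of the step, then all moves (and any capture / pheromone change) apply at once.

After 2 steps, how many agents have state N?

t=1: a0@(4,1):NW a1@(0,0):NE a2@(1,2):N a3@(3,0):NE a4@(0,0):NW a5@(3,4):NW a6@(4,0):NE a7@(4,0):NW a8@(0,1):NW a9@(0,3):N
t=2: a0@(3,0):NW a1@(4,4):NW a2@(0,2):N a3@(2,4):NW a4@(4,4):NW a5@(2,3):NW a6@(3,4):NW a7@(3,4):NW a8@(4,0):NW a9@(4,3):N

2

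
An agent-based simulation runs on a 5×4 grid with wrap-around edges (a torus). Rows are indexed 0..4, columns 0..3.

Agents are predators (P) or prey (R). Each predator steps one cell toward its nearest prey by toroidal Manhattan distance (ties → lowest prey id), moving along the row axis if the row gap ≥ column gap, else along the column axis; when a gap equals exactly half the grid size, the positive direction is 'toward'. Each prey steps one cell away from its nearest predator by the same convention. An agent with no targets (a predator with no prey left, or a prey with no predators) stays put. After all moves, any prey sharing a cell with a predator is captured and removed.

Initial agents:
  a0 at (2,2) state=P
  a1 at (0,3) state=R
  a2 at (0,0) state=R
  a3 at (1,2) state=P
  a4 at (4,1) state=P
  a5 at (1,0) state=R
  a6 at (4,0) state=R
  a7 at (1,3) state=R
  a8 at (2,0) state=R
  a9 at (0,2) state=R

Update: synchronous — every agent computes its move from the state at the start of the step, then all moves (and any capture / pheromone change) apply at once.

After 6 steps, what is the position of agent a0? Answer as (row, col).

t=1: a0@(1,2):P a1@(4,3):R a2@(1,0):R a3@(1,3):P a4@(4,0):P a6@(4,3):R a7@(1,0):R a8@(2,3):R a9@(4,2):R
t=2: a0@(1,3):P a1@(4,2):R a2@(1,1):R a3@(1,0):P a4@(4,3):P a6@(4,2):R a7@(1,1):R a8@(3,3):R a9@(3,2):R
t=3: a0@(1,0):P a1@(4,1):R a2@(1,2):R a3@(1,1):P a4@(4,2):P a6@(4,1):R a7@(1,2):R a8@(2,3):R a9@(2,2):R
t=4: a0@(1,1):P a1@(4,0):R a2@(1,3):R a3@(1,2):P a4@(4,1):P a6@(4,0):R a7@(1,3):R a8@(3,3):R a9@(3,2):R
t=5: a0@(1,2):P a1@(4,3):R a2@(1,0):R a3@(1,3):P a4@(4,0):P a6@(4,3):R a7@(1,0):R a8@(4,3):R a9@(4,2):R
t=6: a0@(1,3):P a1@(4,2):R a2@(1,1):R a3@(1,0):P a4@(4,3):P a6@(4,2):R a7@(1,1):R a8@(4,2):R a9@(3,2):R

(1, 3)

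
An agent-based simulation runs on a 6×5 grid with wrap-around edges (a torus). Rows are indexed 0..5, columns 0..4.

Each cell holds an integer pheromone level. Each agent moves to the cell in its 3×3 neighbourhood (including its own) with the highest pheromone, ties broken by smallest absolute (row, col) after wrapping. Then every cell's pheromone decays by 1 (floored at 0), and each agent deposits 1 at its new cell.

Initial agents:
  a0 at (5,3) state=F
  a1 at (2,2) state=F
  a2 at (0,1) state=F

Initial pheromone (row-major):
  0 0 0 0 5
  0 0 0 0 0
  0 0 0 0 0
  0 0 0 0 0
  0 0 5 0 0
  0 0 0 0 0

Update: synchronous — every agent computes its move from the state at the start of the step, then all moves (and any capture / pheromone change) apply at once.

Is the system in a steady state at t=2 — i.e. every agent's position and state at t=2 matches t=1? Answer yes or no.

t=1: a0@(0,4) a1@(1,1) a2@(0,0) | pheromone: 1 0 0 0 5 / 0 1 0 0 0 / 0 0 0 0 0 / 0 0 0 0 0 / 0 0 4 0 0 / 0 0 0 0 0
t=2: a0@(0,4) a1@(0,0) a2@(0,4) | pheromone: 1 0 0 0 6 / 0 0 0 0 0 / 0 0 0 0 0 / 0 0 0 0 0 / 0 0 3 0 0 / 0 0 0 0 0

no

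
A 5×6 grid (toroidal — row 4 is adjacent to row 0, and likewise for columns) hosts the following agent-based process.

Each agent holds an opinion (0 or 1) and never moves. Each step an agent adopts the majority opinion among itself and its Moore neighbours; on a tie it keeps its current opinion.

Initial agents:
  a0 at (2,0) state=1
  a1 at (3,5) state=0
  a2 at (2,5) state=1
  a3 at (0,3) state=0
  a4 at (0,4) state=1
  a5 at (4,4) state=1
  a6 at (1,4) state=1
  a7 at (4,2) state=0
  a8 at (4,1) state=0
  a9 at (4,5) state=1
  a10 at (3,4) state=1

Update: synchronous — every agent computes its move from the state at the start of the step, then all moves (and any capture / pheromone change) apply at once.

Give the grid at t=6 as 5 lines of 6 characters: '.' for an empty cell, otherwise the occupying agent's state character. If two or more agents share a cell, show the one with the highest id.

...11.
....1.
1....1
....11
.00.11

t=1: a0@(2,0):1 a1@(3,5):1 a2@(2,5):1 a3@(0,3):1 a4@(0,4):1 a5@(4,4):1 a6@(1,4):1 a7@(4,2):0 a8@(4,1):0 a9@(4,5):1 a10@(3,4):1
t=2: (unchanged — steady state)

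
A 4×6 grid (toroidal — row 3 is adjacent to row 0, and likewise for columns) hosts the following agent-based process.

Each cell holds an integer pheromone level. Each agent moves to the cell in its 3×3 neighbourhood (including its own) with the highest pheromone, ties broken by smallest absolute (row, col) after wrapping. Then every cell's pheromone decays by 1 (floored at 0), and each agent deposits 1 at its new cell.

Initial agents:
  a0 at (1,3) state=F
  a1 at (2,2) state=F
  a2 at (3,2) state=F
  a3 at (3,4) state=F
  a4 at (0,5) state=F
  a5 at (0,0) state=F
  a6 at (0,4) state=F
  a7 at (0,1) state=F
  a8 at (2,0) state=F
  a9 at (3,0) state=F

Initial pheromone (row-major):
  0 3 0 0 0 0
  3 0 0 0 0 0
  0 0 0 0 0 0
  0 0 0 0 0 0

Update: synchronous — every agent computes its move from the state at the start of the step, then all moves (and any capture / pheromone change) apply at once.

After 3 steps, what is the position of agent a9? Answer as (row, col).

t=1: a0@(0,2) a1@(1,1) a2@(0,1) a3@(0,3) a4@(1,0) a5@(0,1) a6@(0,3) a7@(0,1) a8@(1,0) a9@(0,1) | pheromone: 0 6 1 2 0 0 / 4 1 0 0 0 0 / 0 0 0 0 0 0 / 0 0 0 0 0 0
t=2: a0@(0,1) a1@(0,1) a2@(0,1) a3@(0,3) a4@(0,1) a5@(0,1) a6@(0,3) a7@(0,1) a8@(0,1) a9@(0,1) | pheromone: 0 13 0 3 0 0 / 3 0 0 0 0 0 / 0 0 0 0 0 0 / 0 0 0 0 0 0
t=3: a0@(0,1) a1@(0,1) a2@(0,1) a3@(0,3) a4@(0,1) a5@(0,1) a6@(0,3) a7@(0,1) a8@(0,1) a9@(0,1) | pheromone: 0 20 0 4 0 0 / 2 0 0 0 0 0 / 0 0 0 0 0 0 / 0 0 0 0 0 0

(0, 1)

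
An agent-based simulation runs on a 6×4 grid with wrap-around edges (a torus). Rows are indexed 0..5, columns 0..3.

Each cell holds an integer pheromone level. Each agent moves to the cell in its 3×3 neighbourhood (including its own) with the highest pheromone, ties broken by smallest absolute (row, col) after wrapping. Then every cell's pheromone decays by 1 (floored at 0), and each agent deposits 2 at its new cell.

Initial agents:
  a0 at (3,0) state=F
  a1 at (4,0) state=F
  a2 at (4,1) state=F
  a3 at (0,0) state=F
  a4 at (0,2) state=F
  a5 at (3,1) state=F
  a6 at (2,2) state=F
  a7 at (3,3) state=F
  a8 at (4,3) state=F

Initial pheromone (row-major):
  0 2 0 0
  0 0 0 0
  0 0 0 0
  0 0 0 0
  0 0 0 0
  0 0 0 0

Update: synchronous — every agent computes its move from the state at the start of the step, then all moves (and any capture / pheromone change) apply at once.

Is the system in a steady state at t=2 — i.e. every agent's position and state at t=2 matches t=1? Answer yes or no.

no

t=1: a0@(2,0) a1@(3,0) a2@(3,0) a3@(0,1) a4@(0,1) a5@(2,0) a6@(1,1) a7@(2,0) a8@(3,0) | pheromone: 0 5 0 0 / 0 2 0 0 / 6 0 0 0 / 6 0 0 0 / 0 0 0 0 / 0 0 0 0
t=2: a0@(2,0) a1@(2,0) a2@(2,0) a3@(0,1) a4@(0,1) a5@(2,0) a6@(2,0) a7@(2,0) a8@(2,0) | pheromone: 0 8 0 0 / 0 1 0 0 / 19 0 0 0 / 5 0 0 0 / 0 0 0 0 / 0 0 0 0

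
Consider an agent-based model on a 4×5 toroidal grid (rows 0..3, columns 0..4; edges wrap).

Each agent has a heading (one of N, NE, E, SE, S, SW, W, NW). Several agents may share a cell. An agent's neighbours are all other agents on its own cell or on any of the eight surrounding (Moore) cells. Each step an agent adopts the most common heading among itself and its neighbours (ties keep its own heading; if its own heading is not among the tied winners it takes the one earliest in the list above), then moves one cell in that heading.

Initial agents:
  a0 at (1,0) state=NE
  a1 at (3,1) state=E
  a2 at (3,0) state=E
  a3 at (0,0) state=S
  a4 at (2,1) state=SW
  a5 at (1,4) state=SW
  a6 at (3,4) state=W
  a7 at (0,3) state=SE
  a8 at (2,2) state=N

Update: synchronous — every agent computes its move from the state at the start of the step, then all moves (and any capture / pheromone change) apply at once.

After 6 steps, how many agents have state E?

9

t=1: a0@(2,4):SW a1@(3,2):E a2@(3,1):E a3@(0,1):E a4@(2,2):E a5@(2,3):SW a6@(3,3):W a7@(1,4):SE a8@(1,2):N
t=2: a0@(3,3):SW a1@(3,3):E a2@(3,2):E a3@(0,2):E a4@(2,3):E a5@(3,2):SW a6@(3,4):E a7@(2,3):SW a8@(1,3):E
t=3: a0@(3,4):E a1@(3,4):E a2@(3,3):E a3@(0,3):E a4@(2,4):E a5@(3,3):E a6@(3,0):E a7@(2,4):E a8@(1,4):E
t=4: a0@(3,0):E a1@(3,0):E a2@(3,4):E a3@(0,4):E a4@(2,0):E a5@(3,4):E a6@(3,1):E a7@(2,0):E a8@(1,0):E
t=5: a0@(3,1):E a1@(3,1):E a2@(3,0):E a3@(0,0):E a4@(2,1):E a5@(3,0):E a6@(3,2):E a7@(2,1):E a8@(1,1):E
t=6: a0@(3,2):E a1@(3,2):E a2@(3,1):E a3@(0,1):E a4@(2,2):E a5@(3,1):E a6@(3,3):E a7@(2,2):E a8@(1,2):E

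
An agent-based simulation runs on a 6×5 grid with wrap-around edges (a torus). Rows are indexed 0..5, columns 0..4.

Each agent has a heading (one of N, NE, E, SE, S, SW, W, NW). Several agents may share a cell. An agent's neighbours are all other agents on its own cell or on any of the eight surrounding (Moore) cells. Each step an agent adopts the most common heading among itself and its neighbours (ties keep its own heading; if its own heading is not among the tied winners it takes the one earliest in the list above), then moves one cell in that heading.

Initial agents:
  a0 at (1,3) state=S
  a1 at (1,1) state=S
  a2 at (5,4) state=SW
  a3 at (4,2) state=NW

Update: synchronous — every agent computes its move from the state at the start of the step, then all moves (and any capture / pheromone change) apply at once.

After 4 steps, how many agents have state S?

t=1: a0@(2,3):S a1@(2,1):S a2@(0,3):SW a3@(3,1):NW
t=2: a0@(3,3):S a1@(3,1):S a2@(1,2):SW a3@(2,0):NW
t=3: a0@(4,3):S a1@(4,1):S a2@(2,1):SW a3@(1,4):NW
t=4: a0@(5,3):S a1@(5,1):S a2@(3,0):SW a3@(0,3):NW

2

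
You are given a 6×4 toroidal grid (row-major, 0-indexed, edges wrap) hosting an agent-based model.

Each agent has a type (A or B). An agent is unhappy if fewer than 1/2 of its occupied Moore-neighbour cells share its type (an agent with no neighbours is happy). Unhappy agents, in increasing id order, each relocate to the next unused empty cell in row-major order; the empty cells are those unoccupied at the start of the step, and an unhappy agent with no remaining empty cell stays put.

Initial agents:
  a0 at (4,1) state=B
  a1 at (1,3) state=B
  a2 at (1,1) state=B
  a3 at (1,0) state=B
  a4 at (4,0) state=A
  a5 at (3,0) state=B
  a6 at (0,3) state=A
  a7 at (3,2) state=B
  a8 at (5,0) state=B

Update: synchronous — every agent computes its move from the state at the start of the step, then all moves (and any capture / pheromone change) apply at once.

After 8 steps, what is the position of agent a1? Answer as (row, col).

t=1: a0@(4,1):B a1@(1,3):B a2@(1,1):B a3@(1,0):B a4@(0,0):A a5@(3,0):B a6@(0,1):A a7@(3,2):B a8@(0,2):B
t=2: a0@(4,1):B a1@(1,3):B a2@(1,1):B a3@(1,0):B a4@(0,3):A a5@(3,0):B a6@(1,2):A a7@(3,2):B a8@(0,2):B
t=3: a0@(4,1):B a1@(1,3):B a2@(1,1):B a3@(1,0):B a4@(0,0):A a5@(3,0):B a6@(0,1):A a7@(3,2):B a8@(0,2):B
t=4: a0@(4,1):B a1@(1,3):B a2@(1,1):B a3@(1,0):B a4@(0,3):A a5@(3,0):B a6@(1,2):A a7@(3,2):B a8@(0,2):B
t=5: a0@(4,1):B a1@(1,3):B a2@(1,1):B a3@(1,0):B a4@(0,0):A a5@(3,0):B a6@(0,1):A a7@(3,2):B a8@(0,2):B
t=6: a0@(4,1):B a1@(1,3):B a2@(1,1):B a3@(1,0):B a4@(0,3):A a5@(3,0):B a6@(1,2):A a7@(3,2):B a8@(0,2):B
t=7: a0@(4,1):B a1@(1,3):B a2@(1,1):B a3@(1,0):B a4@(0,0):A a5@(3,0):B a6@(0,1):A a7@(3,2):B a8@(0,2):B
t=8: a0@(4,1):B a1@(1,3):B a2@(1,1):B a3@(1,0):B a4@(0,3):A a5@(3,0):B a6@(1,2):A a7@(3,2):B a8@(0,2):B

(1, 3)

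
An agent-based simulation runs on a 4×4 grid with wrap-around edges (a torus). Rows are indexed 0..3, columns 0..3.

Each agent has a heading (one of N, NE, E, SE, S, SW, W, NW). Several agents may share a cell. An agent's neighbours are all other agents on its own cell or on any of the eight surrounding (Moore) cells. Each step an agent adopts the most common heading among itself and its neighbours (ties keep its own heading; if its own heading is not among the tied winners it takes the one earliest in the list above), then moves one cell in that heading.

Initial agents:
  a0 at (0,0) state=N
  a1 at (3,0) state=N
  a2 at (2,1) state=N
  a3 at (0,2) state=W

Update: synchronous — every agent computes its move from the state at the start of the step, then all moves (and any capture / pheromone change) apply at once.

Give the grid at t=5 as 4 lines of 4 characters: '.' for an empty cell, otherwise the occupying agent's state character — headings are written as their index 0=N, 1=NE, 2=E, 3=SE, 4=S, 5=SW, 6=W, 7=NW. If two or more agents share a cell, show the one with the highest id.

t=1: a0@(3,0):N a1@(2,0):N a2@(1,1):N a3@(0,1):W
t=2: a0@(2,0):N a1@(1,0):N a2@(0,1):N a3@(3,1):N
t=3: a0@(1,0):N a1@(0,0):N a2@(3,1):N a3@(2,1):N
t=4: a0@(0,0):N a1@(3,0):N a2@(2,1):N a3@(1,1):N
t=5: a0@(3,0):N a1@(2,0):N a2@(1,1):N a3@(0,1):N

.0..
.0..
0...
0...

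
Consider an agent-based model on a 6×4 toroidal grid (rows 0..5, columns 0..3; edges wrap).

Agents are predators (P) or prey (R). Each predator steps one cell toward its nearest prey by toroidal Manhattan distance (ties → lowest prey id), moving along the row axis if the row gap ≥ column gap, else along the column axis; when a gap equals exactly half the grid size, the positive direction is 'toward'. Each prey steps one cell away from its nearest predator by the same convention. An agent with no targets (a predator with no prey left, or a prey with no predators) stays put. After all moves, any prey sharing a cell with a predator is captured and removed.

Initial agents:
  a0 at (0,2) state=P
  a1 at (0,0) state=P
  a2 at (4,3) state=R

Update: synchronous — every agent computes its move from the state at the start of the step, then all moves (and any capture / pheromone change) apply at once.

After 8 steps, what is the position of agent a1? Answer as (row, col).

t=1: a0@(5,2):P a1@(5,0):P a2@(3,3):R
t=2: a0@(4,2):P a1@(4,0):P a2@(2,3):R
t=3: a0@(3,2):P a1@(3,0):P a2@(1,3):R
t=4: a0@(2,2):P a1@(2,0):P a2@(0,3):R
t=5: a0@(1,2):P a1@(1,0):P a2@(5,3):R
t=6: a0@(0,2):P a1@(0,0):P a2@(4,3):R
t=7: a0@(5,2):P a1@(5,0):P a2@(3,3):R
t=8: a0@(4,2):P a1@(4,0):P a2@(2,3):R

(4, 0)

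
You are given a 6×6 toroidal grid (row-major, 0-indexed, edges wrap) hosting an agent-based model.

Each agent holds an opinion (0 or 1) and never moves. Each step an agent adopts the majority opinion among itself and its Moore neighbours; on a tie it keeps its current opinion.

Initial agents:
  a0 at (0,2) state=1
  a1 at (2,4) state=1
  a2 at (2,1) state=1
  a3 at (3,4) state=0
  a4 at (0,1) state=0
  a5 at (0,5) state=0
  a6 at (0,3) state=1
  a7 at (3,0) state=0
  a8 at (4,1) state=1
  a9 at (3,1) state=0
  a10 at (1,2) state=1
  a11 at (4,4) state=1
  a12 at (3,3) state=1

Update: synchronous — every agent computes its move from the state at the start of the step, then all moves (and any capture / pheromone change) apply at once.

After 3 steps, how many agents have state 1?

9

t=1: a0@(0,2):1 a1@(2,4):1 a2@(2,1):1 a3@(3,4):1 a4@(0,1):1 a5@(0,5):0 a6@(0,3):1 a7@(3,0):0 a8@(4,1):0 a9@(3,1):0 a10@(1,2):1 a11@(4,4):1 a12@(3,3):1
t=2: (unchanged — steady state)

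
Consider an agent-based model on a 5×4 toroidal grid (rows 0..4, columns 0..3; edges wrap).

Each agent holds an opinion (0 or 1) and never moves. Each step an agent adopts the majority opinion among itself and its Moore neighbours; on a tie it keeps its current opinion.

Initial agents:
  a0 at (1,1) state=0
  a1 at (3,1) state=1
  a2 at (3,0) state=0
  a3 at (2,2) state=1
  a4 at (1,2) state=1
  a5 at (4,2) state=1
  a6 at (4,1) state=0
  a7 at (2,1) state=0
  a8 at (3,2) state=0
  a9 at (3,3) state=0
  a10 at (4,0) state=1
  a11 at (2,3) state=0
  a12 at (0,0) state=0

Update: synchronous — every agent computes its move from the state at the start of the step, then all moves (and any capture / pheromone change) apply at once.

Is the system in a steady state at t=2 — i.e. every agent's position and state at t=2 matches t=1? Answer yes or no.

t=1: a0@(1,1):0 a1@(3,1):1 a2@(3,0):0 a3@(2,2):0 a4@(1,2):0 a5@(4,2):0 a6@(4,1):0 a7@(2,1):0 a8@(3,2):0 a9@(3,3):0 a10@(4,0):0 a11@(2,3):0 a12@(0,0):0
t=2: a0@(1,1):0 a1@(3,1):0 a2@(3,0):0 a3@(2,2):0 a4@(1,2):0 a5@(4,2):0 a6@(4,1):0 a7@(2,1):0 a8@(3,2):0 a9@(3,3):0 a10@(4,0):0 a11@(2,3):0 a12@(0,0):0

no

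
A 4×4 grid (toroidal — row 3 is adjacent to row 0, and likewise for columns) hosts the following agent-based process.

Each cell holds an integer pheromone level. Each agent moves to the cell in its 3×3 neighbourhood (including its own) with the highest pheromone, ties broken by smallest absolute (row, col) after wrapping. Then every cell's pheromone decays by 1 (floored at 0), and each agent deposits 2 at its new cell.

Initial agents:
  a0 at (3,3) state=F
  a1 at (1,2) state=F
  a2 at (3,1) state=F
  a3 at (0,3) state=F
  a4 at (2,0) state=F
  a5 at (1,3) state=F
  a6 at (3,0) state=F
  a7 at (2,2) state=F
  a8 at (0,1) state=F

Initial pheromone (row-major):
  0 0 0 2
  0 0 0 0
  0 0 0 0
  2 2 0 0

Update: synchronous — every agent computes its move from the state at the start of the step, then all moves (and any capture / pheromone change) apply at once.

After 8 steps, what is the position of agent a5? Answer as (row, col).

t=1: a0@(0,3) a1@(0,3) a2@(3,0) a3@(0,3) a4@(3,0) a5@(0,3) a6@(0,3) a7@(3,1) a8@(3,0) | pheromone: 0 0 0 11 / 0 0 0 0 / 0 0 0 0 / 7 3 0 0
t=2: a0@(0,3) a1@(0,3) a2@(0,3) a3@(0,3) a4@(0,3) a5@(0,3) a6@(0,3) a7@(3,0) a8@(0,3) | pheromone: 0 0 0 26 / 0 0 0 0 / 0 0 0 0 / 8 2 0 0
t=3: a0@(0,3) a1@(0,3) a2@(0,3) a3@(0,3) a4@(0,3) a5@(0,3) a6@(0,3) a7@(0,3) a8@(0,3) | pheromone: 0 0 0 43 / 0 0 0 0 / 0 0 0 0 / 7 1 0 0
t=4: a0@(0,3) a1@(0,3) a2@(0,3) a3@(0,3) a4@(0,3) a5@(0,3) a6@(0,3) a7@(0,3) a8@(0,3) | pheromone: 0 0 0 60 / 0 0 0 0 / 0 0 0 0 / 6 0 0 0
t=5: a0@(0,3) a1@(0,3) a2@(0,3) a3@(0,3) a4@(0,3) a5@(0,3) a6@(0,3) a7@(0,3) a8@(0,3) | pheromone: 0 0 0 77 / 0 0 0 0 / 0 0 0 0 / 5 0 0 0
t=6: a0@(0,3) a1@(0,3) a2@(0,3) a3@(0,3) a4@(0,3) a5@(0,3) a6@(0,3) a7@(0,3) a8@(0,3) | pheromone: 0 0 0 94 / 0 0 0 0 / 0 0 0 0 / 4 0 0 0
t=7: a0@(0,3) a1@(0,3) a2@(0,3) a3@(0,3) a4@(0,3) a5@(0,3) a6@(0,3) a7@(0,3) a8@(0,3) | pheromone: 0 0 0 111 / 0 0 0 0 / 0 0 0 0 / 3 0 0 0
t=8: a0@(0,3) a1@(0,3) a2@(0,3) a3@(0,3) a4@(0,3) a5@(0,3) a6@(0,3) a7@(0,3) a8@(0,3) | pheromone: 0 0 0 128 / 0 0 0 0 / 0 0 0 0 / 2 0 0 0

(0, 3)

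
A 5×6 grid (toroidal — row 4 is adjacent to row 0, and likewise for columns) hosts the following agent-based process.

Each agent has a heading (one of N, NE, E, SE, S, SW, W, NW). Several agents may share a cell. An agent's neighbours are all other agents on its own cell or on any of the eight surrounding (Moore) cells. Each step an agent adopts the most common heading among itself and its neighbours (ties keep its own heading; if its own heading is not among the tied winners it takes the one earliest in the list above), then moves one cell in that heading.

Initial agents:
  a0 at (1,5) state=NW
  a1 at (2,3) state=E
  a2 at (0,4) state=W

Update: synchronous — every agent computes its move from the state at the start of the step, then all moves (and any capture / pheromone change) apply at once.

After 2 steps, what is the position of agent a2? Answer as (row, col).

(0, 2)

t=1: a0@(0,4):NW a1@(2,4):E a2@(0,3):W
t=2: a0@(4,3):NW a1@(2,5):E a2@(0,2):W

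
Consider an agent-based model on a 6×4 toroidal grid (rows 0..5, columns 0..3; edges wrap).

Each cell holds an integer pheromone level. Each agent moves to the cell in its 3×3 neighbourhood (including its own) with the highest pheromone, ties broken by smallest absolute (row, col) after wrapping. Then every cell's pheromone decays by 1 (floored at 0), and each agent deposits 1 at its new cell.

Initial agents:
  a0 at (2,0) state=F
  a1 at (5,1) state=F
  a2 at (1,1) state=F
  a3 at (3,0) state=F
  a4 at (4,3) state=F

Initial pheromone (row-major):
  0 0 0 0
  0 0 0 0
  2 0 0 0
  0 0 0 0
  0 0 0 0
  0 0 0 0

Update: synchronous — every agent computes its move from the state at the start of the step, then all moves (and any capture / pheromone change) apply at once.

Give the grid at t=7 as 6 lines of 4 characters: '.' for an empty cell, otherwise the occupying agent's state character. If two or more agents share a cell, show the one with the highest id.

t=1: a0@(2,0) a1@(0,0) a2@(2,0) a3@(2,0) a4@(3,0) | pheromone: 1 0 0 0 / 0 0 0 0 / 4 0 0 0 / 1 0 0 0 / 0 0 0 0 / 0 0 0 0
t=2: a0@(2,0) a1@(0,0) a2@(2,0) a3@(2,0) a4@(2,0) | pheromone: 1 0 0 0 / 0 0 0 0 / 7 0 0 0 / 0 0 0 0 / 0 0 0 0 / 0 0 0 0
t=3: a0@(2,0) a1@(0,0) a2@(2,0) a3@(2,0) a4@(2,0) | pheromone: 1 0 0 0 / 0 0 0 0 / 10 0 0 0 / 0 0 0 0 / 0 0 0 0 / 0 0 0 0
t=4: a0@(2,0) a1@(0,0) a2@(2,0) a3@(2,0) a4@(2,0) | pheromone: 1 0 0 0 / 0 0 0 0 / 13 0 0 0 / 0 0 0 0 / 0 0 0 0 / 0 0 0 0
t=5: a0@(2,0) a1@(0,0) a2@(2,0) a3@(2,0) a4@(2,0) | pheromone: 1 0 0 0 / 0 0 0 0 / 16 0 0 0 / 0 0 0 0 / 0 0 0 0 / 0 0 0 0
t=6: a0@(2,0) a1@(0,0) a2@(2,0) a3@(2,0) a4@(2,0) | pheromone: 1 0 0 0 / 0 0 0 0 / 19 0 0 0 / 0 0 0 0 / 0 0 0 0 / 0 0 0 0
t=7: a0@(2,0) a1@(0,0) a2@(2,0) a3@(2,0) a4@(2,0) | pheromone: 1 0 0 0 / 0 0 0 0 / 22 0 0 0 / 0 0 0 0 / 0 0 0 0 / 0 0 0 0

F...
....
F...
....
....
....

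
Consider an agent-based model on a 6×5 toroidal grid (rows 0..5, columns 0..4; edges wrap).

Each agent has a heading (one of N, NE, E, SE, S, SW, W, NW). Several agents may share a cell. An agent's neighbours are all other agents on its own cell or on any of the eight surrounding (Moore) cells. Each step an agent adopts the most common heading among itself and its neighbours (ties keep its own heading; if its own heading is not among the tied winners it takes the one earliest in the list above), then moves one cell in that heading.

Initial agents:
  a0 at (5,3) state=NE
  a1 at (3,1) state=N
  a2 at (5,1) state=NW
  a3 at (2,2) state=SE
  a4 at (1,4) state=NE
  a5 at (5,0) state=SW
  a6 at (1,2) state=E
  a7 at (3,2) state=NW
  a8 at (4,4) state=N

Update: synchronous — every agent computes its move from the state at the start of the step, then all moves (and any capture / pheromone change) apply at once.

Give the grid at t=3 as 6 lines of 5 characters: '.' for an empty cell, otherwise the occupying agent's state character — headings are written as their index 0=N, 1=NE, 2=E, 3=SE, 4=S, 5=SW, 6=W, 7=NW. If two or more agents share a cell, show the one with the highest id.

t=1: a0@(4,4):NE a1@(2,1):N a2@(4,0):NW a3@(3,3):SE a4@(0,0):NE a5@(0,4):SW a6@(1,3):E a7@(2,1):NW a8@(3,4):N
t=2: a0@(3,0):NE a1@(1,1):N a2@(3,4):NW a3@(4,4):SE a4@(5,1):NE a5@(1,3):SW a6@(1,4):E a7@(1,0):NW a8@(2,4):N
t=3: a0@(2,1):NE a1@(0,1):N a2@(2,3):NW a3@(5,0):SE a4@(4,2):NE a5@(2,2):SW a6@(1,0):E a7@(0,0):N a8@(1,3):NW

00...
2..7.
.157.
.....
..1..
3....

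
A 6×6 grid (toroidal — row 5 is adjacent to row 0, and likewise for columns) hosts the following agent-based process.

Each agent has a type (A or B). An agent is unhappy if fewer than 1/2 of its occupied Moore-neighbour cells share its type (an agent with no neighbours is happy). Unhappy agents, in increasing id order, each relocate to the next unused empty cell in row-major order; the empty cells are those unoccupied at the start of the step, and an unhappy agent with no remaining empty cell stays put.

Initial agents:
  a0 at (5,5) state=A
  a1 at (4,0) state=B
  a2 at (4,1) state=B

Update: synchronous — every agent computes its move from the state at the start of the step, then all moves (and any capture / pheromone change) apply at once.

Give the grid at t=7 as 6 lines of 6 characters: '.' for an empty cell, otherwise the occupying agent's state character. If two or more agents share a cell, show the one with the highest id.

t=1: a0@(0,0):A a1@(4,0):B a2@(4,1):B
t=2: (unchanged — steady state)

A.....
......
......
......
BB....
......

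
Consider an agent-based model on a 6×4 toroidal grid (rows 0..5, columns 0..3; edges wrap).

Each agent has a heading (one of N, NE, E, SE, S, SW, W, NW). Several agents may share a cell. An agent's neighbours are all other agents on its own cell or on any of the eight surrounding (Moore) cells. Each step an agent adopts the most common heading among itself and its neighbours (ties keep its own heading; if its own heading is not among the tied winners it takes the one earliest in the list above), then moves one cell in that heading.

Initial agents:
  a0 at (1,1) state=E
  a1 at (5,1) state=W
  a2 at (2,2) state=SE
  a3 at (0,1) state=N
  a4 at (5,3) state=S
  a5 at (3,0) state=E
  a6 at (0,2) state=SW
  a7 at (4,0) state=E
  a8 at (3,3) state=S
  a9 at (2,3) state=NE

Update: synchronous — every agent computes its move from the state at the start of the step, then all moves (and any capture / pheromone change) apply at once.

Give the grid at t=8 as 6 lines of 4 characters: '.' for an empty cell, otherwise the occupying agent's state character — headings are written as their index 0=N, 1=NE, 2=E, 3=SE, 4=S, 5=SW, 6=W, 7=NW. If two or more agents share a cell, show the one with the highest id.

..2.
.2..
2.2.
2..2
2..2
...2

t=1: a0@(1,2):E a1@(5,0):W a2@(3,3):SE a3@(5,1):N a4@(0,3):S a5@(3,1):E a6@(1,1):SW a7@(4,1):E a8@(3,0):E a9@(1,0):NE
t=2: a0@(1,3):E a1@(5,3):W a2@(4,0):SE a3@(4,1):N a4@(1,3):S a5@(3,2):E a6@(2,0):SW a7@(4,2):E a8@(3,1):E a9@(0,1):NE
t=3: a0@(1,0):E a1@(5,2):W a2@(5,1):SE a3@(4,2):E a4@(2,3):S a5@(3,3):E a6@(2,1):E a7@(4,3):E a8@(3,2):E a9@(5,2):NE
t=4: a0@(1,1):E a1@(5,3):E a2@(0,2):SE a3@(4,3):E a4@(2,0):E a5@(3,0):E a6@(2,2):E a7@(4,0):E a8@(3,3):E a9@(5,3):E
t=5: a0@(1,2):E a1@(5,0):E a2@(0,3):E a3@(4,0):E a4@(2,1):E a5@(3,1):E a6@(2,3):E a7@(4,1):E a8@(3,0):E a9@(5,0):E
t=6: a0@(1,3):E a1@(5,1):E a2@(0,0):E a3@(4,1):E a4@(2,2):E a5@(3,2):E a6@(2,0):E a7@(4,2):E a8@(3,1):E a9@(5,1):E
t=7: a0@(1,0):E a1@(5,2):E a2@(0,1):E a3@(4,2):E a4@(2,3):E a5@(3,3):E a6@(2,1):E a7@(4,3):E a8@(3,2):E a9@(5,2):E
t=8: a0@(1,1):E a1@(5,3):E a2@(0,2):E a3@(4,3):E a4@(2,0):E a5@(3,0):E a6@(2,2):E a7@(4,0):E a8@(3,3):E a9@(5,3):E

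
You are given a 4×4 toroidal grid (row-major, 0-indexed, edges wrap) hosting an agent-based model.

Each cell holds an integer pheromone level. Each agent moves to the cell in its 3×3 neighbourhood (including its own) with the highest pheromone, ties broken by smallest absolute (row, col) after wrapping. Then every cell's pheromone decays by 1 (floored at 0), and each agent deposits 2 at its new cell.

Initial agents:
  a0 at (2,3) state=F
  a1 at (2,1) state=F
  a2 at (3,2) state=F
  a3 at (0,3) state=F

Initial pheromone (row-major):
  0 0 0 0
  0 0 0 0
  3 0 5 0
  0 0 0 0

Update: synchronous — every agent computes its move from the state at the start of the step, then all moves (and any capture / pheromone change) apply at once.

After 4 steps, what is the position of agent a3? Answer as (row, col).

t=1: a0@(2,2) a1@(2,2) a2@(2,2) a3@(0,0) | pheromone: 2 0 0 0 / 0 0 0 0 / 2 0 10 0 / 0 0 0 0
t=2: a0@(2,2) a1@(2,2) a2@(2,2) a3@(0,0) | pheromone: 3 0 0 0 / 0 0 0 0 / 1 0 15 0 / 0 0 0 0
t=3: a0@(2,2) a1@(2,2) a2@(2,2) a3@(0,0) | pheromone: 4 0 0 0 / 0 0 0 0 / 0 0 20 0 / 0 0 0 0
t=4: a0@(2,2) a1@(2,2) a2@(2,2) a3@(0,0) | pheromone: 5 0 0 0 / 0 0 0 0 / 0 0 25 0 / 0 0 0 0

(0, 0)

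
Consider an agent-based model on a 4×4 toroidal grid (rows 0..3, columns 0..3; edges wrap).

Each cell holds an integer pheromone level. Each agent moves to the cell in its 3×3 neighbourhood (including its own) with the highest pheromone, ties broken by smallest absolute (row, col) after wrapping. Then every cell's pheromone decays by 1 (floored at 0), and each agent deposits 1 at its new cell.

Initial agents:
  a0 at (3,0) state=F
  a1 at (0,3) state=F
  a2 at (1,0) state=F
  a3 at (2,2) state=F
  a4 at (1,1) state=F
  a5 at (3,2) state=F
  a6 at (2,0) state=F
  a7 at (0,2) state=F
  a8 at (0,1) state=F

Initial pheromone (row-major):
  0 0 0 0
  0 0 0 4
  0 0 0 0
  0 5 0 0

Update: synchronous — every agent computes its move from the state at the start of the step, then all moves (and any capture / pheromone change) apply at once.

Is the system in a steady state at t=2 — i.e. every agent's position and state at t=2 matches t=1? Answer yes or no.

no

t=1: a0@(3,1) a1@(1,3) a2@(1,3) a3@(3,1) a4@(0,0) a5@(3,1) a6@(3,1) a7@(3,1) a8@(3,1) | pheromone: 1 0 0 0 / 0 0 0 5 / 0 0 0 0 / 0 10 0 0
t=2: a0@(3,1) a1@(1,3) a2@(1,3) a3@(3,1) a4@(3,1) a5@(3,1) a6@(3,1) a7@(3,1) a8@(3,1) | pheromone: 0 0 0 0 / 0 0 0 6 / 0 0 0 0 / 0 16 0 0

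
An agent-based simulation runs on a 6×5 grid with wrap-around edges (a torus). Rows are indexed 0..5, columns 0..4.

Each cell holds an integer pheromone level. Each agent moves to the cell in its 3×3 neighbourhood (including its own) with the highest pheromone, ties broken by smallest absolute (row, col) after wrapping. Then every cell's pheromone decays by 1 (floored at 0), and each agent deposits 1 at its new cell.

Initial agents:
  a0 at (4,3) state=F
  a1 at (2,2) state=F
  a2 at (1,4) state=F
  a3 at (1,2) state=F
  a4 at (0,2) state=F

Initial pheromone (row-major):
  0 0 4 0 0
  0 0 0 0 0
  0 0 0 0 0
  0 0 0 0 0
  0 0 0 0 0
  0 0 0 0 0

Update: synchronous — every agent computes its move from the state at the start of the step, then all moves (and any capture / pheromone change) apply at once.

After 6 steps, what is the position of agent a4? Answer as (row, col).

(0, 2)

t=1: a0@(3,2) a1@(1,1) a2@(0,0) a3@(0,2) a4@(0,2) | pheromone: 1 0 5 0 0 / 0 1 0 0 0 / 0 0 0 0 0 / 0 0 1 0 0 / 0 0 0 0 0 / 0 0 0 0 0
t=2: a0@(3,2) a1@(0,2) a2@(0,0) a3@(0,2) a4@(0,2) | pheromone: 1 0 7 0 0 / 0 0 0 0 0 / 0 0 0 0 0 / 0 0 1 0 0 / 0 0 0 0 0 / 0 0 0 0 0
t=3: a0@(3,2) a1@(0,2) a2@(0,0) a3@(0,2) a4@(0,2) | pheromone: 1 0 9 0 0 / 0 0 0 0 0 / 0 0 0 0 0 / 0 0 1 0 0 / 0 0 0 0 0 / 0 0 0 0 0
t=4: a0@(3,2) a1@(0,2) a2@(0,0) a3@(0,2) a4@(0,2) | pheromone: 1 0 11 0 0 / 0 0 0 0 0 / 0 0 0 0 0 / 0 0 1 0 0 / 0 0 0 0 0 / 0 0 0 0 0
t=5: a0@(3,2) a1@(0,2) a2@(0,0) a3@(0,2) a4@(0,2) | pheromone: 1 0 13 0 0 / 0 0 0 0 0 / 0 0 0 0 0 / 0 0 1 0 0 / 0 0 0 0 0 / 0 0 0 0 0
t=6: a0@(3,2) a1@(0,2) a2@(0,0) a3@(0,2) a4@(0,2) | pheromone: 1 0 15 0 0 / 0 0 0 0 0 / 0 0 0 0 0 / 0 0 1 0 0 / 0 0 0 0 0 / 0 0 0 0 0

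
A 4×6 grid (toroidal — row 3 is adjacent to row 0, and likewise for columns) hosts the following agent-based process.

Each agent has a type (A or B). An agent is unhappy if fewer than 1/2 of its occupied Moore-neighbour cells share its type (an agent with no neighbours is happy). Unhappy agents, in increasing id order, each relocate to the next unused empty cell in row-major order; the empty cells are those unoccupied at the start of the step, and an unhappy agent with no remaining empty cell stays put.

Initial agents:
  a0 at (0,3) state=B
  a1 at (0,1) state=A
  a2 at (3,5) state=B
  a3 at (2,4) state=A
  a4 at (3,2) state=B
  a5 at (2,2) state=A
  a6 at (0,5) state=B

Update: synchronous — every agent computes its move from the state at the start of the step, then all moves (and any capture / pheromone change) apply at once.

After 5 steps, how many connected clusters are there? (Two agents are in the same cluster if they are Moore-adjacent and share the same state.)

2

t=1: a0@(0,3):B a1@(0,0):A a2@(3,5):B a3@(0,2):A a4@(0,4):B a5@(1,0):A a6@(0,5):B
t=2: a0@(0,3):B a1@(0,1):A a2@(3,5):B a3@(1,1):A a4@(0,4):B a5@(1,0):A a6@(0,5):B
t=3: (unchanged — steady state)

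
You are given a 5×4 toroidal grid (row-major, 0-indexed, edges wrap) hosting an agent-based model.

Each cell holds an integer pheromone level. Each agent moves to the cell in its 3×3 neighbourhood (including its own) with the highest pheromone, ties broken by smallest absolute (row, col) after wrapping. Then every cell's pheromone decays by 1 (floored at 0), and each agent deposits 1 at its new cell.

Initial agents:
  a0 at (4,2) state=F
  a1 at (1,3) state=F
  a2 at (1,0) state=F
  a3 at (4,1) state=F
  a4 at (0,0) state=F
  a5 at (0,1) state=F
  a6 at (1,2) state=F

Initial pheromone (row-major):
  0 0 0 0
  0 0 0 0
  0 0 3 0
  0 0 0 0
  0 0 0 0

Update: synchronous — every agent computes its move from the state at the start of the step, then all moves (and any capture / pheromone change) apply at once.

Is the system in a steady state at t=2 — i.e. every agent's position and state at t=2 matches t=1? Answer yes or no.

no

t=1: a0@(0,1) a1@(2,2) a2@(0,0) a3@(0,0) a4@(0,0) a5@(0,0) a6@(2,2) | pheromone: 4 1 0 0 / 0 0 0 0 / 0 0 4 0 / 0 0 0 0 / 0 0 0 0
t=2: a0@(0,0) a1@(2,2) a2@(0,0) a3@(0,0) a4@(0,0) a5@(0,0) a6@(2,2) | pheromone: 8 0 0 0 / 0 0 0 0 / 0 0 5 0 / 0 0 0 0 / 0 0 0 0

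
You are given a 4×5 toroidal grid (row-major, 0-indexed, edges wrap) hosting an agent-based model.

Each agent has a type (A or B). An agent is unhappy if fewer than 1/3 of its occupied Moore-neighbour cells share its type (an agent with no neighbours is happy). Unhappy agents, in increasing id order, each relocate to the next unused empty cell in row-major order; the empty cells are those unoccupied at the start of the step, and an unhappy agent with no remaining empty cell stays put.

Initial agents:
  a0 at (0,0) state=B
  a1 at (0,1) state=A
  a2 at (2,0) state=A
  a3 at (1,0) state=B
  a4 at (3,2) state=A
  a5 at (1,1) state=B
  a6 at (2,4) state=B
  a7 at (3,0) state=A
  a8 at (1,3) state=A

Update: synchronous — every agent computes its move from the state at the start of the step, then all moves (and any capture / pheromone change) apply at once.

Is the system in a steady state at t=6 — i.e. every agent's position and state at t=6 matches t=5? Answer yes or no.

yes

t=1: a0@(0,0):B a1@(0,1):A a2@(0,2):A a3@(1,0):B a4@(3,2):A a5@(1,1):B a6@(0,3):B a7@(3,0):A a8@(0,4):A
t=2: a0@(0,0):B a1@(0,1):A a2@(0,2):A a3@(1,0):B a4@(3,2):A a5@(1,1):B a6@(1,2):B a7@(3,0):A a8@(1,3):A
t=3: a0@(0,0):B a1@(0,1):A a2@(0,2):A a3@(1,0):B a4@(3,2):A a5@(1,1):B a6@(0,3):B a7@(3,0):A a8@(1,3):A
t=4: a0@(0,0):B a1@(0,1):A a2@(0,2):A a3@(1,0):B a4@(3,2):A a5@(1,1):B a6@(0,4):B a7@(3,0):A a8@(1,3):A
t=5: (unchanged — steady state)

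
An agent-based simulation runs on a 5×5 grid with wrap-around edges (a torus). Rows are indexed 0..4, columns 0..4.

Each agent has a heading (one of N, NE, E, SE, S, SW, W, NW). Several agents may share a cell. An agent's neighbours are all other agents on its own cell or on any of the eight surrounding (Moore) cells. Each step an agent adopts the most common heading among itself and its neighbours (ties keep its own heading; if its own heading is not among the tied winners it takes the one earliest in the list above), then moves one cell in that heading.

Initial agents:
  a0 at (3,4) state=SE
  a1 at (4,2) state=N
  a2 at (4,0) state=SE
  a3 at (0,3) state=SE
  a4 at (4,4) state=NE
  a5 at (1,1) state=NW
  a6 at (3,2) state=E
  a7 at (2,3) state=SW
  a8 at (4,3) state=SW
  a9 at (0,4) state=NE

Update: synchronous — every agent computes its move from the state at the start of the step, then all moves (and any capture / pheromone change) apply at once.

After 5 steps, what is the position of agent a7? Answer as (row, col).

(2, 3)

t=1: a0@(4,0):SE a1@(3,2):N a2@(0,1):SE a3@(4,4):NE a4@(0,0):SE a5@(0,0):NW a6@(4,1):SW a7@(3,2):SW a8@(3,4):NE a9@(4,0):NE
t=2: a0@(0,1):SE a1@(4,1):SW a2@(1,2):SE a3@(3,0):NE a4@(1,1):SE a5@(1,1):SE a6@(0,2):SE a7@(4,1):SW a8@(2,0):NE a9@(3,1):NE
t=3: a0@(1,2):SE a1@(0,0):SW a2@(2,3):SE a3@(2,1):NE a4@(2,2):SE a5@(2,2):SE a6@(1,3):SE a7@(0,0):SW a8@(1,1):NE a9@(2,2):NE
t=4: a0@(2,3):SE a1@(1,4):SW a2@(3,4):SE a3@(1,2):NE a4@(3,3):SE a5@(3,3):SE a6@(2,4):SE a7@(1,4):SW a8@(0,2):NE a9@(3,3):SE
t=5: a0@(3,4):SE a1@(2,3):SW a2@(4,0):SE a3@(0,3):NE a4@(4,4):SE a5@(4,4):SE a6@(3,0):SE a7@(2,3):SW a8@(4,3):NE a9@(4,4):SE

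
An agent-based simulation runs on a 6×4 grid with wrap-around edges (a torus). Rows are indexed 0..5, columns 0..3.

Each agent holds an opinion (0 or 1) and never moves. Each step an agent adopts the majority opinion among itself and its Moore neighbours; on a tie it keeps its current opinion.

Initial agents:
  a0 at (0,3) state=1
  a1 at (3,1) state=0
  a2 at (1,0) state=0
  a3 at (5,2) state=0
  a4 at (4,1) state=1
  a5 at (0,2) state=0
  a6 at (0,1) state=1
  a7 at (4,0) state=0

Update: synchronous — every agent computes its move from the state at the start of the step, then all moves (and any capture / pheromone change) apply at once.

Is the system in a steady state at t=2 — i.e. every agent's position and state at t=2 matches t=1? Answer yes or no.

no

t=1: a0@(0,3):0 a1@(3,1):0 a2@(1,0):1 a3@(5,2):1 a4@(4,1):0 a5@(0,2):0 a6@(0,1):0 a7@(4,0):0
t=2: a0@(0,3):0 a1@(3,1):0 a2@(1,0):0 a3@(5,2):0 a4@(4,1):0 a5@(0,2):0 a6@(0,1):0 a7@(4,0):0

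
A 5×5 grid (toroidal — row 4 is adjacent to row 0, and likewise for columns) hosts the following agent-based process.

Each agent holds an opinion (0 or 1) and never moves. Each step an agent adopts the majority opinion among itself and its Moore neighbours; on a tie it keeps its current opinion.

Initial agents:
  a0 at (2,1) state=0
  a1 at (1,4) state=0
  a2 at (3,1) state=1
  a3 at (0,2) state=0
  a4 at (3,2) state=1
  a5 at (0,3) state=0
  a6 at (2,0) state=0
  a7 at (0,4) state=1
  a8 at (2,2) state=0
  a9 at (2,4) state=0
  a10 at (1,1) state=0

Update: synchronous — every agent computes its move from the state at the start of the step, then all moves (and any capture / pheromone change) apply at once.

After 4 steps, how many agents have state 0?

t=1: a0@(2,1):0 a1@(1,4):0 a2@(3,1):0 a3@(0,2):0 a4@(3,2):1 a5@(0,3):0 a6@(2,0):0 a7@(0,4):0 a8@(2,2):0 a9@(2,4):0 a10@(1,1):0
t=2: a0@(2,1):0 a1@(1,4):0 a2@(3,1):0 a3@(0,2):0 a4@(3,2):0 a5@(0,3):0 a6@(2,0):0 a7@(0,4):0 a8@(2,2):0 a9@(2,4):0 a10@(1,1):0
t=3: (unchanged — steady state)

11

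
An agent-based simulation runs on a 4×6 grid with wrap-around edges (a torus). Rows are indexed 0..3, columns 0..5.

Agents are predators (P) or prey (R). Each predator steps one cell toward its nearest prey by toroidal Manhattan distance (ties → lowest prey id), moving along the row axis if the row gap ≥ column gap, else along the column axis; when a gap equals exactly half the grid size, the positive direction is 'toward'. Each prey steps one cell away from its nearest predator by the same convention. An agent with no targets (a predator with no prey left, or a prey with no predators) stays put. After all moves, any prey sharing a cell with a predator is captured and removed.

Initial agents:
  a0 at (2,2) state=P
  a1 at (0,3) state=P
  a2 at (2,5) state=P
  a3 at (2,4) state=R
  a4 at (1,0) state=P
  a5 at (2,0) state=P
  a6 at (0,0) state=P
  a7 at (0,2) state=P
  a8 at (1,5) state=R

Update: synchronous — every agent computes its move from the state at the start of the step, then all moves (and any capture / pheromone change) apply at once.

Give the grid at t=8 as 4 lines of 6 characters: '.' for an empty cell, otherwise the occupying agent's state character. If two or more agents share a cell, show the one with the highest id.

t=1: a0@(2,3):P a1@(1,3):P a2@(2,4):P a4@(1,5):P a5@(2,5):P a6@(1,0):P a7@(1,2):P a8@(0,5):R
t=2: a0@(3,3):P a1@(1,4):P a2@(3,4):P a4@(0,5):P a5@(3,5):P a6@(0,0):P a7@(1,3):P
t=3: (unchanged — steady state)

P....P
...PP.
......
...PPP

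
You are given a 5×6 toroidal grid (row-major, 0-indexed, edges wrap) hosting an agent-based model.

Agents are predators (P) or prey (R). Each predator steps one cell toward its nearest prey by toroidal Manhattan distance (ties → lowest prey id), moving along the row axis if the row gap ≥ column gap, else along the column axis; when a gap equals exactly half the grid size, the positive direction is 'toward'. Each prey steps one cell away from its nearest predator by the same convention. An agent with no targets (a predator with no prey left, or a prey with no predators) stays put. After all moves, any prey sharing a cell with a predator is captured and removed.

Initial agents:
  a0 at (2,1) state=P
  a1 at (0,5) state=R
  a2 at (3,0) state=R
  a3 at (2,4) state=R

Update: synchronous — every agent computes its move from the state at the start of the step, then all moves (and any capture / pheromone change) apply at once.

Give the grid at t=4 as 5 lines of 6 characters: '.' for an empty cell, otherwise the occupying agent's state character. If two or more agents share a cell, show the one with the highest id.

t=1: a0@(3,1):P a1@(4,5):R a2@(4,0):R a3@(2,3):R
t=2: a0@(4,1):P a1@(4,4):R a2@(0,0):R a3@(2,4):R
t=3: a0@(0,1):P a1@(4,3):R a2@(1,0):R a3@(2,3):R
t=4: a0@(1,1):P a1@(4,4):R a2@(2,0):R a3@(3,3):R

......
.P....
R.....
...R..
....R.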